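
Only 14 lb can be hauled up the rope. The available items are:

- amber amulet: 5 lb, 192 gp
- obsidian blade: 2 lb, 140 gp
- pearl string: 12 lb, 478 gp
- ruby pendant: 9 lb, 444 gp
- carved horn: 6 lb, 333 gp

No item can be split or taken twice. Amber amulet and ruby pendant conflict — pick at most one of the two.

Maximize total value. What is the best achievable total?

Taking amber amulet + obsidian blade + carved horn: 13 lb used, 665 in value.
Every other selection either busts 14 lb or breaks a pairing rule or fails to beat 665.

665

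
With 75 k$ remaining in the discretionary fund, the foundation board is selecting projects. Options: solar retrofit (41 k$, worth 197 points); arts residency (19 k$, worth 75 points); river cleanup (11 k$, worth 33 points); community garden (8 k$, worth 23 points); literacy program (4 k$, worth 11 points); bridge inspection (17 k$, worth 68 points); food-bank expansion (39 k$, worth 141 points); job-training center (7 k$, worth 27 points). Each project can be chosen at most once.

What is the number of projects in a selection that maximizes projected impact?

The maximum projected impact within 75 k$ is 322.
One optimal bundle: solar retrofit + arts residency + community garden + job-training center (75 k$).
Any selection reaching 322 contains exactly 4 projects.

4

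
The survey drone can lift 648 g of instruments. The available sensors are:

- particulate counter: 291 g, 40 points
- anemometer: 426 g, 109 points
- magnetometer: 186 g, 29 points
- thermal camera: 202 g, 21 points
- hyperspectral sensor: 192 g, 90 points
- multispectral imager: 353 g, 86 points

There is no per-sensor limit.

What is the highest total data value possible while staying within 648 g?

270

The ratio ordering already packs tightly: 3×hyperspectral sensor, 576 g, 270.
The spare 72 g is too small for any remaining sensor, and no exchange beats 270.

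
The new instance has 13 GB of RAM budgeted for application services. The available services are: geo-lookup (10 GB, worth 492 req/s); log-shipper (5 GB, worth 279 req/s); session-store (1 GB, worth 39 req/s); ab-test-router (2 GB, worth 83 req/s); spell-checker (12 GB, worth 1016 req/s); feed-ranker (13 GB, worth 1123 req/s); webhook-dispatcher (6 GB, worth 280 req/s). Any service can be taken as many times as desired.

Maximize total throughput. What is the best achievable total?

1123

Ranking by ratio (throughput/GB): feed-ranker 86.38, spell-checker 84.67, log-shipper 55.80, geo-lookup 49.20.
Best packing: feed-ranker — 13 GB, 1123 total.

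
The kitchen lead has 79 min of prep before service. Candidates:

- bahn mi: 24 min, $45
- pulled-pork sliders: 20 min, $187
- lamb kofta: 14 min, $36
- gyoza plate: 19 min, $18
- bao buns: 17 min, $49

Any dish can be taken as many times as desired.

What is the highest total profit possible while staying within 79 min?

610

3×pulled-pork sliders + bao buns uses 77 of the 79 min and totals 610.
The spare 2 min is too small for any remaining dish, and no exchange beats 610.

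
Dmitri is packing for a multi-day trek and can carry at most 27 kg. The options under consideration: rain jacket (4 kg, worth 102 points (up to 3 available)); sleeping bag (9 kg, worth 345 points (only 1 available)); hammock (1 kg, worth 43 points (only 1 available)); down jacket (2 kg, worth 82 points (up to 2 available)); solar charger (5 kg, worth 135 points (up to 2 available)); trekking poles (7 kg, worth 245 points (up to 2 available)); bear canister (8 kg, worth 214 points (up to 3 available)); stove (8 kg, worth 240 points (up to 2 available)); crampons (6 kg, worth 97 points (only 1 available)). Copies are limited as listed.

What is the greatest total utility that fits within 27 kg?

999

Density check — hammock 43.00, down jacket 41.00, sleeping bag 38.33, trekking poles 35.00 are the best per kg.
A density-first pass picks sleeping bag + hammock + 2×down jacket + solar charger + trekking poles — 932 at 26 kg.
Replace hammock and solar charger with trekking poles: the trade gains 67 net, giving 999 at 27 kg.
That's the maximum — no swap from here does better than 999.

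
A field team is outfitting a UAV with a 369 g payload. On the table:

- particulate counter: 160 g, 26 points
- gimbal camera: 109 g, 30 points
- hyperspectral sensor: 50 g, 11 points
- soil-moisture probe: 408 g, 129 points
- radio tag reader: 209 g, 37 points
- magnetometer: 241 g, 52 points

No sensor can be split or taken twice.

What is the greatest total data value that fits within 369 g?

82

Ranking by ratio (data value/g): soil-moisture probe 0.32, gimbal camera 0.28, hyperspectral sensor 0.22.
A density-first pass picks gimbal camera + hyperspectral sensor + radio tag reader — 78 at 368 g.
Replace hyperspectral sensor and radio tag reader with magnetometer: the trade gains 4 net, giving 82 at 350 g.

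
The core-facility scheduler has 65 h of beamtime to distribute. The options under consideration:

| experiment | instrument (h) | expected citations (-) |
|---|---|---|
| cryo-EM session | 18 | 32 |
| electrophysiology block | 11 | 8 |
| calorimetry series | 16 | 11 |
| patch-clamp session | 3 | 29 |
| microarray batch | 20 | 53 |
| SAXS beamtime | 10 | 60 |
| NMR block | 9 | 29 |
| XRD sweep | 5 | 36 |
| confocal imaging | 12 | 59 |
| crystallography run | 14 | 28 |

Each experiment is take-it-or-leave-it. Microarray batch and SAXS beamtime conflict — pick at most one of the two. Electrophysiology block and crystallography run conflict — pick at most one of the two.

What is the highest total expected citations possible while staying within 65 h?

Ranking by ratio (expected citations/h): patch-clamp session 9.67, XRD sweep 7.20, SAXS beamtime 6.00.
Best packing: cryo-EM session + patch-clamp session + SAXS beamtime + NMR block + XRD sweep + confocal imaging — 57 h, 245 total.
Nothing else feasible within 65 h beats 245.

245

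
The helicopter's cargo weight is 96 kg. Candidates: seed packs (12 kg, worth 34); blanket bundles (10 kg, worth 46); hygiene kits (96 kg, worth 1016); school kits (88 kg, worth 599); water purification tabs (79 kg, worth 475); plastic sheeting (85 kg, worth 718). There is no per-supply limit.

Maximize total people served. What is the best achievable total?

Density check — hygiene kits 10.58, plastic sheeting 8.45, school kits 6.81, water purification tabs 6.01 are the best per kg.
Taking hygiene kits: 96 kg used, 1016 in people served.
Nothing else within 96 kg beats 1016.

1016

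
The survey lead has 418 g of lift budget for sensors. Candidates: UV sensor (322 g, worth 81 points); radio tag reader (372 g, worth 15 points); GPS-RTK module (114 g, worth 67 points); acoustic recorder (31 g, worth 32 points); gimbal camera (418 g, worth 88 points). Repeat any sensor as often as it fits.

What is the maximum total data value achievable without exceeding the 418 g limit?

416

13×acoustic recorder uses 403 of the 418 g and totals 416.
No other feasible combination exceeds 416.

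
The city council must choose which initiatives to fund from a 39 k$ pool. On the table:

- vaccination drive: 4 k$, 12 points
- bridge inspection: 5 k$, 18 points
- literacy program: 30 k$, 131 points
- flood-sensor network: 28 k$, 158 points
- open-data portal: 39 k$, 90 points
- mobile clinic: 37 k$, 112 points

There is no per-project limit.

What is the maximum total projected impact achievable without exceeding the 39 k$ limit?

Best packing: 2×bridge inspection + flood-sensor network — 38 k$, 194 total.

194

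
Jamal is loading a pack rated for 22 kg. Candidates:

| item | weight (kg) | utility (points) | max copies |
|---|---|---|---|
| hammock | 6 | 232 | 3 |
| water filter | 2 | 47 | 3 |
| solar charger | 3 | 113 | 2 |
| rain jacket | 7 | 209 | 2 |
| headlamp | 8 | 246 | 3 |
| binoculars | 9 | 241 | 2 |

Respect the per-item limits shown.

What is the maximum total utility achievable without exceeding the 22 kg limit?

809

Best packing: 3×hammock + solar charger — 21 kg, 809 total.
Every other selection either busts 22 kg or exceeds an availability limit or fails to beat 809.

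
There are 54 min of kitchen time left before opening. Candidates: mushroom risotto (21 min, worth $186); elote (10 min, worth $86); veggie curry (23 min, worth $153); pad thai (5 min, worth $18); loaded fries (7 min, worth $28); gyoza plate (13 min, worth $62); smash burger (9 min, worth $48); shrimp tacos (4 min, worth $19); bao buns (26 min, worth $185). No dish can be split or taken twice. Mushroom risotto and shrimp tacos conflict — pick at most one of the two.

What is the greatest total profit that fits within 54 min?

425

Taking mushroom risotto + elote + veggie curry: 54 min used, 425 in profit.
Every other selection either busts 54 min or breaks a pairing rule or fails to beat 425.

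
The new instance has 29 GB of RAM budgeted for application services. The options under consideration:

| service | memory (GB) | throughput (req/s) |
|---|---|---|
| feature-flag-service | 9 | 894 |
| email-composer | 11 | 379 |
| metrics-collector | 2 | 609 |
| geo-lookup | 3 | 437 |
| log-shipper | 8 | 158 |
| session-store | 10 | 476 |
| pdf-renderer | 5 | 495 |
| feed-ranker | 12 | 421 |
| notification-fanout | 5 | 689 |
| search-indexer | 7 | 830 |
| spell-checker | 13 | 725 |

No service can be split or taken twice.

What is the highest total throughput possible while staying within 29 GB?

The ratio heuristic lands on feature-flag-service + metrics-collector + geo-lookup + notification-fanout + search-indexer (3459) but leaves 3 GB idle.
Replace geo-lookup with pdf-renderer: the trade gains 58 net, giving 3517 at 28 GB.
Runner-up feature-flag-service + metrics-collector + geo-lookup + notification-fanout + search-indexer tops out at 3459.

3517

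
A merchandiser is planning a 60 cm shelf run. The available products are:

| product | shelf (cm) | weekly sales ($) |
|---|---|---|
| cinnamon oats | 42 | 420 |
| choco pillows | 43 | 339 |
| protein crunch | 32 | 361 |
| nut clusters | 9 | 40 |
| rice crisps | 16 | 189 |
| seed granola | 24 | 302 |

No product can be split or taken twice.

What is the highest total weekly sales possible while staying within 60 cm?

Greedy by ratio would take nut clusters + rice crisps + seed granola: 49 cm used, total 531.
Dropping nut clusters and rice crisps frees 25 cm; slotting in protein crunch (32 cm) lifts the total to 663 at 56 cm.

663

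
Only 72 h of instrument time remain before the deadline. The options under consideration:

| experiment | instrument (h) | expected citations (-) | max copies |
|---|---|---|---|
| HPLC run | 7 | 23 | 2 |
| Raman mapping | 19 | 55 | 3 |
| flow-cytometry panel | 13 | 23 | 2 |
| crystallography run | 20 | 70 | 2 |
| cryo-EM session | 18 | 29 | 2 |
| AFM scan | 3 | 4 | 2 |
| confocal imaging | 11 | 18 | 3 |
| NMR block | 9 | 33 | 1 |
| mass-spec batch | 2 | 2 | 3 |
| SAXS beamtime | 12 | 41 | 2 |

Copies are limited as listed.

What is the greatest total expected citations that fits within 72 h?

By expected citations per h: NMR block 3.67, crystallography run 3.50, SAXS beamtime 3.42 lead.
Taking the top-ratio experiments first gives HPLC run + 2×crystallography run + AFM scan + NMR block + SAXS beamtime for 241 (71 h).
The 12 h tied up in AFM scan and NMR block is better spent on SAXS beamtime — total rises to 245 (71 h).

245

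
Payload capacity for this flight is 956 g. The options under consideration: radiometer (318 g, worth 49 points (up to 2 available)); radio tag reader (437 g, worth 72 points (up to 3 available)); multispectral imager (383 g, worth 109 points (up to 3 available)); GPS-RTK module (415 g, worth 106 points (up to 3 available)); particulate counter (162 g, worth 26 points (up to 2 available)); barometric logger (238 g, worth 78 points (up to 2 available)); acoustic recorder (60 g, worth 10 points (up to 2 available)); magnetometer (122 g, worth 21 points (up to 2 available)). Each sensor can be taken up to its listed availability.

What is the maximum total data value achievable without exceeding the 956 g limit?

275

Taking multispectral imager + 2×barometric logger + acoustic recorder: 919 g used, 275 in data value.
No other feasible combination exceeds 275.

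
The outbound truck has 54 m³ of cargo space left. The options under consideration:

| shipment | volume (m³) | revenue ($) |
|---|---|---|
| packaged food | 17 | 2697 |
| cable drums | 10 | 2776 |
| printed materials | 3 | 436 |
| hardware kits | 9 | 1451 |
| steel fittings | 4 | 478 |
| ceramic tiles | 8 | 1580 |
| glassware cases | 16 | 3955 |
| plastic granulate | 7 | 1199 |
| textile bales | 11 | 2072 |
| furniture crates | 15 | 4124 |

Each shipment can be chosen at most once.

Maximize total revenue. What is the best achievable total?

By revenue per m³: cable drums 277.60, furniture crates 274.93, glassware cases 247.19 lead.
Greedy by ratio would take cable drums + printed materials + ceramic tiles + glassware cases + furniture crates: 52 m³ used, total 12871.
The 11 m³ tied up in printed materials and ceramic tiles is better spent on textile bales — total rises to 12927 (52 m³).
The spare 2 m³ is too small for any remaining shipment, and no exchange beats 12927.

12927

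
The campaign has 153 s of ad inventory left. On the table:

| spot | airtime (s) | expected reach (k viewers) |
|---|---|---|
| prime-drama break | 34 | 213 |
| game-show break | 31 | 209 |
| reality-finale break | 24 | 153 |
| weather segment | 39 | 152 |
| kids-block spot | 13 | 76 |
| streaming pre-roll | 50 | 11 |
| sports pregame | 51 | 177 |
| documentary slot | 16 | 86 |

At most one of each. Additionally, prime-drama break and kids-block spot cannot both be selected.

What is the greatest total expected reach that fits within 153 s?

813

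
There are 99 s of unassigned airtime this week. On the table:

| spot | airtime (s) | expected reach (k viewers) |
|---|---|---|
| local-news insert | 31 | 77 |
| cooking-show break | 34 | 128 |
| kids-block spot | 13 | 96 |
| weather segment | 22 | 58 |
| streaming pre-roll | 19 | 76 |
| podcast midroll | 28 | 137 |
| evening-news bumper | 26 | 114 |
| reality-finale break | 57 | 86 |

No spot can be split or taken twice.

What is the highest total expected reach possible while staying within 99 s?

437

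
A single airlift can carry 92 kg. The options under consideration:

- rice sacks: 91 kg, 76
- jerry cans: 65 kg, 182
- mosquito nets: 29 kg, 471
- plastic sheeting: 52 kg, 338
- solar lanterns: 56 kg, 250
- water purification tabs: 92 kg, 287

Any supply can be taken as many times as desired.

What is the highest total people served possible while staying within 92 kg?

1413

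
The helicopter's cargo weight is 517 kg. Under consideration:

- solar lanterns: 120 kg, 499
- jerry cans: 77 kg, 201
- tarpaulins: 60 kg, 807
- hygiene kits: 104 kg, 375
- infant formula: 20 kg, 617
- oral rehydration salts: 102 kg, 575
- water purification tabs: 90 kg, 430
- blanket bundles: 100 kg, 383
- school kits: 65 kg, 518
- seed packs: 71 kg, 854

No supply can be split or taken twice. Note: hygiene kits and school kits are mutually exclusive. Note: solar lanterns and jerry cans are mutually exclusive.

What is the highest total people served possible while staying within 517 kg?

Ranking by ratio (people served/kg): infant formula 30.85, tarpaulins 13.45, seed packs 12.03.
The ratio ordering already packs tightly: tarpaulins + infant formula + oral rehydration salts + water purification tabs + blanket bundles + school kits + seed packs, 508 kg, 4184.
The closest alternative, jerry cans + tarpaulins + infant formula + oral rehydration salts + water purification tabs + school kits + seed packs, reaches only 4002.

4184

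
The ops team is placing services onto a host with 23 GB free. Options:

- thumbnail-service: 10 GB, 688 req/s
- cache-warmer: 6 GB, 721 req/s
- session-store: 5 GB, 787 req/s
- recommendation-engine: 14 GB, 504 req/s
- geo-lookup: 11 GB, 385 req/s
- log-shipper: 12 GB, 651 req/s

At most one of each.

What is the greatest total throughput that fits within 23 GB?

2196

By throughput per GB: session-store 157.40, cache-warmer 120.17, thumbnail-service 68.80, log-shipper 54.25 lead.
Best packing: thumbnail-service + cache-warmer + session-store — 21 GB, 2196 total.
The closest alternative, cache-warmer + session-store + log-shipper, reaches only 2159.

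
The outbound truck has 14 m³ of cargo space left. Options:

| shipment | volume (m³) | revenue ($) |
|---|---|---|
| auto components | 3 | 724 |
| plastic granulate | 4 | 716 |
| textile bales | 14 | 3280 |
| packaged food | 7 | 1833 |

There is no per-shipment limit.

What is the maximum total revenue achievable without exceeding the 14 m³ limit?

Taking 2×packaged food: 14 m³ used, 3666 in revenue.
Every other selection either busts 14 m³ or fails to beat 3666.

3666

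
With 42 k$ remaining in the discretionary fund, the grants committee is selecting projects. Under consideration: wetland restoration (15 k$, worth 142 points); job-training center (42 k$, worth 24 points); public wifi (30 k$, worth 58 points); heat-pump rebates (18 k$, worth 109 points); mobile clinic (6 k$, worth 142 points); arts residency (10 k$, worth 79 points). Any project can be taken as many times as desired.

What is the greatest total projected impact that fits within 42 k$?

The ratio ordering already packs tightly: 7×mobile clinic, 42 k$, 994.
Every other selection either busts 42 k$ or fails to beat 994.

994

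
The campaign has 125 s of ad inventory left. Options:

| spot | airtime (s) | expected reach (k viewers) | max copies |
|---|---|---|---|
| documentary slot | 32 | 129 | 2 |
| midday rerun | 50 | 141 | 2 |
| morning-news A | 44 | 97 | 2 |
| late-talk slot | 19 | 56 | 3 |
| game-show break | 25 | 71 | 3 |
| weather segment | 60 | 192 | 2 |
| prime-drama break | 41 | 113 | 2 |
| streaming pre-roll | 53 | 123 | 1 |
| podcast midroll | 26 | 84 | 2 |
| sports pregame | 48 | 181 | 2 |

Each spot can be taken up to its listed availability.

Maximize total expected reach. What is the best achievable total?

Density check — documentary slot 4.03, sports pregame 3.77, podcast midroll 3.23, weather segment 3.20 are the best per s.
Greedy by ratio would take 2×documentary slot + sports pregame: 112 s used, total 439.
Dropping documentary slot frees 32 s; slotting in late-talk slot + podcast midroll (45 s) lifts the total to 450 at 125 s.
That's the maximum — no swap from here does better than 450.

450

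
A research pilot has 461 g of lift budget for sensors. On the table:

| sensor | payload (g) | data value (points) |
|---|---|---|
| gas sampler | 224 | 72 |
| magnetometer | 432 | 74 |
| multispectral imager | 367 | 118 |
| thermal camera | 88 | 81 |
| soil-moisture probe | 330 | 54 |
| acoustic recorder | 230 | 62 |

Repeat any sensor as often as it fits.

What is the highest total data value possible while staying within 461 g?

405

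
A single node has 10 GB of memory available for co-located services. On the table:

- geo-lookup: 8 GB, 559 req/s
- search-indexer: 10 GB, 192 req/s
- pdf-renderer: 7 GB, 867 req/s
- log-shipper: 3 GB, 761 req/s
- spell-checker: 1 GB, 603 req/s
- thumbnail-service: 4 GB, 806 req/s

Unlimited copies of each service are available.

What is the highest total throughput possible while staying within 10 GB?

6030

By throughput per GB: spell-checker 603.00, log-shipper 253.67, thumbnail-service 201.50, pdf-renderer 123.86 lead.
The ratio ordering already packs tightly: 10×spell-checker, 10 GB, 6030.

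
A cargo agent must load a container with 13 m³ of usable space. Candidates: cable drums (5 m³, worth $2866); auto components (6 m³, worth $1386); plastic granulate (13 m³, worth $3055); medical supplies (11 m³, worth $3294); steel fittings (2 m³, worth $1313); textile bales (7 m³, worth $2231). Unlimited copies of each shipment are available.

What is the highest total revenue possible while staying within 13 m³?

8118

Filling by ratio: 6×steel fittings for 7878, with 1 m³ left unused.
Dropping 2×steel fittings frees 4 m³; slotting in cable drums (5 m³) lifts the total to 8118 at 13 m³.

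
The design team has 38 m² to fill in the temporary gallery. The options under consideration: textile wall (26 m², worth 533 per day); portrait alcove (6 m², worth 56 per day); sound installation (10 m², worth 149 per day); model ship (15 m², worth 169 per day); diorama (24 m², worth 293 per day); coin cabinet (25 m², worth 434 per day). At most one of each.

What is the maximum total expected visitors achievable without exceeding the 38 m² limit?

682

The ratio ordering already packs tightly: textile wall + sound installation, 36 m², 682.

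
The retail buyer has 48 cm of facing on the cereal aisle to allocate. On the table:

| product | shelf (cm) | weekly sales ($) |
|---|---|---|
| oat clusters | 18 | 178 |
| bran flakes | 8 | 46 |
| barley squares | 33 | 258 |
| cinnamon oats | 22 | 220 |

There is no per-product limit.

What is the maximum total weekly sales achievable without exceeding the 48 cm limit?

A density-first pass picks 2×cinnamon oats — 440 at 44 cm.
The 22 cm tied up in cinnamon oats is better spent on oat clusters + bran flakes — total rises to 444 (48 cm).
Every other selection either busts 48 cm or fails to beat 444.

444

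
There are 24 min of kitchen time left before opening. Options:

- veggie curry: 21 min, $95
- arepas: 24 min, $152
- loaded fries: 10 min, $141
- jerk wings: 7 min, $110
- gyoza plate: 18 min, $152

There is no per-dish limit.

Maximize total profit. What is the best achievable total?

Ranking by ratio (profit/min): jerk wings 15.71, loaded fries 14.10, gyoza plate 8.44, arepas 6.33.
Taking the top-ratio dishes first gives 3×jerk wings for 330 (21 min).
The 7 min tied up in jerk wings is better spent on loaded fries — total rises to 361 (24 min).
Every other selection either busts 24 min or fails to beat 361.

361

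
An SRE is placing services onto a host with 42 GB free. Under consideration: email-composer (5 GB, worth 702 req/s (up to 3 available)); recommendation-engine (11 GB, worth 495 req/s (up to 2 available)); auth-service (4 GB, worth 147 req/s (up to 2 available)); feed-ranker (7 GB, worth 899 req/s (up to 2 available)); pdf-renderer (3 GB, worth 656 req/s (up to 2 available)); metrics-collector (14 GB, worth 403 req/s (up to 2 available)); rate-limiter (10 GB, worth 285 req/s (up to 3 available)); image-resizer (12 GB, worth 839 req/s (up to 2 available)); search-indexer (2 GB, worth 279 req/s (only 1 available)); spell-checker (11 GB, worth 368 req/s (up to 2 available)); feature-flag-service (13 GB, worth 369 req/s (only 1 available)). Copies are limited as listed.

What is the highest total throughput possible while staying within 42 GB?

5642

3×email-composer + auth-service + 2×feed-ranker + 2×pdf-renderer + search-indexer uses 41 of the 42 GB and totals 5642.
Nothing else within 42 GB beats 5642.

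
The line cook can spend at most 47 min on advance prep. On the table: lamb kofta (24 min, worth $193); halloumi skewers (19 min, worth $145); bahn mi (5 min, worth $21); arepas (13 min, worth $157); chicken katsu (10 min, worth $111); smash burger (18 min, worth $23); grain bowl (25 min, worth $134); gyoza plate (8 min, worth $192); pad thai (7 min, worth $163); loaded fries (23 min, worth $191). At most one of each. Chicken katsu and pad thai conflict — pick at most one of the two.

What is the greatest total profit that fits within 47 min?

657

Taking halloumi skewers + arepas + gyoza plate + pad thai: 47 min used, 657 in profit.
An exhaustive check of the 1024 subsets confirms 657.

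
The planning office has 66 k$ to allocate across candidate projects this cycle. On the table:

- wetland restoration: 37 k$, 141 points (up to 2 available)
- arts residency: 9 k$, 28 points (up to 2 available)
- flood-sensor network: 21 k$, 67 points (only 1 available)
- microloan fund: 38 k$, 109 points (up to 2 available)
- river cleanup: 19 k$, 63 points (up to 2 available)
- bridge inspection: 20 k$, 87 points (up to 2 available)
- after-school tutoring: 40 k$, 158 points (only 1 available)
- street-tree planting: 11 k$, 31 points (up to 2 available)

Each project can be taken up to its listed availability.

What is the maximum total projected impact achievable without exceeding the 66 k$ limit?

256

Taking the top-ratio projects first gives river cleanup + 2×bridge inspection for 237 (59 k$).
The 39 k$ tied up in river cleanup and bridge inspection is better spent on wetland restoration + arts residency — total rises to 256 (66 k$).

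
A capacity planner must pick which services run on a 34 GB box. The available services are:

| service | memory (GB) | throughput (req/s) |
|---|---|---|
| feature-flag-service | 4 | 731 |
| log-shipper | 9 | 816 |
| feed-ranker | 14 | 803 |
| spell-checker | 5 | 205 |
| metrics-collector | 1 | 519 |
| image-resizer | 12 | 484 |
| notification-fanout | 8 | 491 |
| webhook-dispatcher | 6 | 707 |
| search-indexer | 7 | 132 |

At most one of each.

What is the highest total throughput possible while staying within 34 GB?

3576

By throughput per GB: metrics-collector 519.00, feature-flag-service 182.75, webhook-dispatcher 117.83, log-shipper 90.67 lead.
Taking the top-ratio services first gives feature-flag-service + log-shipper + spell-checker + metrics-collector + notification-fanout + webhook-dispatcher for 3469 (33 GB).
Dropping spell-checker and notification-fanout frees 13 GB; slotting in feed-ranker (14 GB) lifts the total to 3576 at 34 GB.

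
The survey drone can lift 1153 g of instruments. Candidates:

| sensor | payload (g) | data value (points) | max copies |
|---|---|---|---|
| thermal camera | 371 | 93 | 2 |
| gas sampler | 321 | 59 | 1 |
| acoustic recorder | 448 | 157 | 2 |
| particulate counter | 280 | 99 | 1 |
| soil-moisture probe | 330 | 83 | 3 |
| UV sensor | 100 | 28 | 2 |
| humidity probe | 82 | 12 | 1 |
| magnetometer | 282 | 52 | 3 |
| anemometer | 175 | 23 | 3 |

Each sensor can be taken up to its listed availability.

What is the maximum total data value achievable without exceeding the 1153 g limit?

370

Filling by ratio: acoustic recorder + particulate counter + 2×UV sensor + humidity probe for 324, with 143 g left unused.
Dropping particulate counter and humidity probe frees 362 g; slotting in acoustic recorder (448 g) lifts the total to 370 at 1096 g.
Nothing else within 1153 g beats 370.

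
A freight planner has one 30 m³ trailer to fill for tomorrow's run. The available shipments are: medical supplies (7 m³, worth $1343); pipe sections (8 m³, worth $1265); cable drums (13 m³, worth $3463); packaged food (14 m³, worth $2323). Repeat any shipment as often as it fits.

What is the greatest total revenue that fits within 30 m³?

Best packing: 2×cable drums — 26 m³, 6926 total.

6926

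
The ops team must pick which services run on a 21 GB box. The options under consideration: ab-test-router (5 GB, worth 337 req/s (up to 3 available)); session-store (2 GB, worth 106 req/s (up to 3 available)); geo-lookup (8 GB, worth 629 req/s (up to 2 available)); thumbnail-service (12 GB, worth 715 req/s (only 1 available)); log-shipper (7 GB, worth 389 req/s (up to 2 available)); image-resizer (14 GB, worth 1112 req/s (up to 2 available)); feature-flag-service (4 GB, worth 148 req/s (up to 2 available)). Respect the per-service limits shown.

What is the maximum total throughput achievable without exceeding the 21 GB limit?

Density check — image-resizer 79.43, geo-lookup 78.62, ab-test-router 67.40 are the best per GB.
Taking the top-ratio services first gives ab-test-router + session-store + image-resizer for 1555 (21 GB).
The 16 GB tied up in session-store and image-resizer is better spent on 2×geo-lookup — total rises to 1595 (21 GB).

1595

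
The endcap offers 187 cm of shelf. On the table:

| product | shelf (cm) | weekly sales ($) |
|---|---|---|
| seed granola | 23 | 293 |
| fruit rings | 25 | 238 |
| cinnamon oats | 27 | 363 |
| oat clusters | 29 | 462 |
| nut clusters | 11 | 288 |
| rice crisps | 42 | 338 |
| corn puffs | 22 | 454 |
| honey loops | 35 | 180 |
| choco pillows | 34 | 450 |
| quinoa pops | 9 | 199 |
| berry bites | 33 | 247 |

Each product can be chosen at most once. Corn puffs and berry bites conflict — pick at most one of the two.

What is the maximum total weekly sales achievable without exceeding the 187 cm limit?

Best packing: seed granola + fruit rings + cinnamon oats + oat clusters + nut clusters + corn puffs + choco pillows + quinoa pops — 180 cm, 2747 total.
Runner-up seed granola + cinnamon oats + oat clusters + rice crisps + corn puffs + choco pillows + quinoa pops tops out at 2559.

2747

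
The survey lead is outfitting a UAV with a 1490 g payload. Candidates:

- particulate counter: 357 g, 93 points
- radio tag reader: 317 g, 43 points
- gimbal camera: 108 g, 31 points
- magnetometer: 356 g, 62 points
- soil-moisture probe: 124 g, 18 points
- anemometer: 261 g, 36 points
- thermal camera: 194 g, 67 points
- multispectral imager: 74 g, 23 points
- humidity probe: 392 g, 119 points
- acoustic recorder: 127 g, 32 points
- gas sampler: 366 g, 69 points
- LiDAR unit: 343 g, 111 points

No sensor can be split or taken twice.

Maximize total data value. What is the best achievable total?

445

By data value per g: thermal camera 0.35, LiDAR unit 0.32, multispectral imager 0.31 lead.
A density-first pass picks particulate counter + gimbal camera + thermal camera + multispectral imager + humidity probe + LiDAR unit — 444 at 1468 g.
Dropping gimbal camera frees 108 g; slotting in acoustic recorder (127 g) lifts the total to 445 at 1487 g.
The spare 3 g is too small for any remaining sensor, and no exchange beats 445.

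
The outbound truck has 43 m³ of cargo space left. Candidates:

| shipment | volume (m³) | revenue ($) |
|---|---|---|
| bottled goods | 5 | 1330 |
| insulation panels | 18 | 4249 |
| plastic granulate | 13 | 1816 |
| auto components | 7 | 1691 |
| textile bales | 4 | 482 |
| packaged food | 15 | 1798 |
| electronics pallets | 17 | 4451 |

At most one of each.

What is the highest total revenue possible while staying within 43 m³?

10391

Taking the top-ratio shipments first gives bottled goods + plastic granulate + auto components + electronics pallets for 9288 (42 m³).
The 18 m³ tied up in bottled goods and plastic granulate is better spent on insulation panels — total rises to 10391 (42 m³).
Runner-up bottled goods + insulation panels + electronics pallets tops out at 10030.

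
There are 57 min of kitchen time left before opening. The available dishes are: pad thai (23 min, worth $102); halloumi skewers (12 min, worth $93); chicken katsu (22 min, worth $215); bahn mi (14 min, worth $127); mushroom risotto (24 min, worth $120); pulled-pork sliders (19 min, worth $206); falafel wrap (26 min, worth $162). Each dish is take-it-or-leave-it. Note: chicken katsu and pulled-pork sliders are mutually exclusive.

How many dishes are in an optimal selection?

3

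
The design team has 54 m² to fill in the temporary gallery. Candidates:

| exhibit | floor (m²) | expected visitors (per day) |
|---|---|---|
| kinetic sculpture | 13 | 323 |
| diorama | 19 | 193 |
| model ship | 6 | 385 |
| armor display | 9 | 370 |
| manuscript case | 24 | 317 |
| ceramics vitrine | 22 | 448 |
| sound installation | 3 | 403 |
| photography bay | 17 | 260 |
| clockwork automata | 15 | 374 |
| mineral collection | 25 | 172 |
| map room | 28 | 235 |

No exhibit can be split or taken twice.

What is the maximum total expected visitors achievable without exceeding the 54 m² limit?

1929

The ratio heuristic lands on kinetic sculpture + model ship + armor display + sound installation + clockwork automata (1855) but leaves 8 m² idle.
Replace clockwork automata with ceramics vitrine: the trade gains 74 net, giving 1929 at 53 m².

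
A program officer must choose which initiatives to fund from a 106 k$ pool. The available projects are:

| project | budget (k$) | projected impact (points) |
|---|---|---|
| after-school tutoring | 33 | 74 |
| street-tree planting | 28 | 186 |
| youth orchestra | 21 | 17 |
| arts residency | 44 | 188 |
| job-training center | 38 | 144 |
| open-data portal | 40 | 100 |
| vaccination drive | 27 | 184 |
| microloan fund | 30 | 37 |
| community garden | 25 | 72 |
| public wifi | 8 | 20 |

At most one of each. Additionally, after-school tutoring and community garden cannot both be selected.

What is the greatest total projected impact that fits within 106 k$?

Density check — vaccination drive 6.81, street-tree planting 6.64, arts residency 4.27 are the best per k$.
Taking street-tree planting + arts residency + vaccination drive: 99 k$ used, 558 in projected impact.
Runner-up street-tree planting + job-training center + vaccination drive + public wifi tops out at 534.

558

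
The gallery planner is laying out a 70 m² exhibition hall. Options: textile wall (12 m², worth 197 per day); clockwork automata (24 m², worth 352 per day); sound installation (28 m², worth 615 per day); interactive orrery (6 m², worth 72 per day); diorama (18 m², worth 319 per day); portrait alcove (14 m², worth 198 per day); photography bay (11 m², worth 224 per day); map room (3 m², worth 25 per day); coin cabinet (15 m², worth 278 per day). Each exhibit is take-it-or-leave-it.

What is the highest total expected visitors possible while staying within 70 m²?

Greedy by ratio would take textile wall + sound installation + photography bay + map room + coin cabinet: 69 m² used, total 1339.
Replace map room and coin cabinet with diorama: the trade gains 16 net, giving 1355 at 69 m².

1355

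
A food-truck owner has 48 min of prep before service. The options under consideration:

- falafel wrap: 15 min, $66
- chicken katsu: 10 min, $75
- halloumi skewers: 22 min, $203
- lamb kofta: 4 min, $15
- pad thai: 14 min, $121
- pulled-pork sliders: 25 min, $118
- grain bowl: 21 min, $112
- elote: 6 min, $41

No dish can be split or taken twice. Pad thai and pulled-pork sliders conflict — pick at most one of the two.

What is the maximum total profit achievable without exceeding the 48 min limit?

Taking chicken katsu + halloumi skewers + pad thai: 46 min used, 399 in profit.
Every other selection either busts 48 min or breaks a pairing rule or fails to beat 399.

399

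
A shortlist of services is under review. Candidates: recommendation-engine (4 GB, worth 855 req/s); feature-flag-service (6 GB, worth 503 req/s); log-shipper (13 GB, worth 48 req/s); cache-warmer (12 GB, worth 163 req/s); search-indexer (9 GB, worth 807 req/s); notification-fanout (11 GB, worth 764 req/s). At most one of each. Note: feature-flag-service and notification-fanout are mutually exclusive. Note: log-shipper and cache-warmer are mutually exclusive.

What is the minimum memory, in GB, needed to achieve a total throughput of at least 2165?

Minimise GB subject to total throughput ≥ 2165.
Taking recommendation-engine + feature-flag-service + search-indexer gives 2165 (≥ 2165) for 19 GB.
Any bundle with less than 19 GB falls short of 2165.

19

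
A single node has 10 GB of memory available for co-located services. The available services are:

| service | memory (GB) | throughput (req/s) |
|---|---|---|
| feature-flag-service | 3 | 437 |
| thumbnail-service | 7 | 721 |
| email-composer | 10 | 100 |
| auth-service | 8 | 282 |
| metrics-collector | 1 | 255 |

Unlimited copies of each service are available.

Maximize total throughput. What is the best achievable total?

Best packing: 10×metrics-collector — 10 GB, 2550 total.
Every other selection either busts 10 GB or fails to beat 2550.

2550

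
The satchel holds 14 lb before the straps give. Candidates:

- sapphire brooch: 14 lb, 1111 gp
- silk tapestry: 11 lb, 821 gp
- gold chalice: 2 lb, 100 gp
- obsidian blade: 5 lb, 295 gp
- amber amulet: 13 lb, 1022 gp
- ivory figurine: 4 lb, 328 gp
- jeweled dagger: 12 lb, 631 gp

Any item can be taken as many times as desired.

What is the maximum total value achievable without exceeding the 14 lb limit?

1111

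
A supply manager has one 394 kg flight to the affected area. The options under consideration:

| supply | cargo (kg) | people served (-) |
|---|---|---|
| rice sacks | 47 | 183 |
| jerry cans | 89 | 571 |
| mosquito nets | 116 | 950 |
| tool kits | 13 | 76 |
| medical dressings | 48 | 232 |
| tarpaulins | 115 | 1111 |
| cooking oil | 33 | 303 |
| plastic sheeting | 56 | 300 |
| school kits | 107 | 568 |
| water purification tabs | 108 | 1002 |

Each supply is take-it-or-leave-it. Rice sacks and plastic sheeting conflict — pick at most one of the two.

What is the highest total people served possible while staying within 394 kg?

Best packing: mosquito nets + tool kits + tarpaulins + cooking oil + water purification tabs — 385 kg, 3442 total.
The closest alternative, mosquito nets + tarpaulins + cooking oil + water purification tabs, reaches only 3366.

3442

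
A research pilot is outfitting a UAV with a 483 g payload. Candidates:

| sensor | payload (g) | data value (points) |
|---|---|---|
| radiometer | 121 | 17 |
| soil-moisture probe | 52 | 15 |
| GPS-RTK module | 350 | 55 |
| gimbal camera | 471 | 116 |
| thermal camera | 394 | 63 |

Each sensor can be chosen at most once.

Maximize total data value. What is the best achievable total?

116

The ratio heuristic lands on soil-moisture probe + thermal camera (78) but leaves 37 g idle.
Replace soil-moisture probe and thermal camera with gimbal camera: the trade gains 38 net, giving 116 at 471 g.
The closest alternative, soil-moisture probe + thermal camera, reaches only 78.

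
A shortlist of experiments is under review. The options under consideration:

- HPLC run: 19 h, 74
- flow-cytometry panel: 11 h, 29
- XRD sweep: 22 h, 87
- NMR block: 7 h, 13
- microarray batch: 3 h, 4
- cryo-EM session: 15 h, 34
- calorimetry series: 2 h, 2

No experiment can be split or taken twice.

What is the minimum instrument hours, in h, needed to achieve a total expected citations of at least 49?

19

Minimise h subject to total expected citations ≥ 49.
HPLC run: 74 expected citations at 19 h.
No combination under 19 h hits 49.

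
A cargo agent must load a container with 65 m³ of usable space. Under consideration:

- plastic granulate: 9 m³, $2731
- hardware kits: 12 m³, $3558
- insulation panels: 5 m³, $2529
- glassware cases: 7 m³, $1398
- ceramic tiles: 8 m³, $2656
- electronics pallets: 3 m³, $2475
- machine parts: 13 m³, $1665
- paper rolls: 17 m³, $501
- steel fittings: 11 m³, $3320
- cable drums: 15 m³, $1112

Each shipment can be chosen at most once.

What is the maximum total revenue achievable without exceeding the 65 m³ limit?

18934

Density check — electronics pallets 825.00, insulation panels 505.80, ceramic tiles 332.00, plastic granulate 303.44 are the best per m³.
Taking the top-ratio shipments first gives plastic granulate + hardware kits + insulation panels + glassware cases + ceramic tiles + electronics pallets + steel fittings for 18667 (55 m³).
Dropping glassware cases frees 7 m³; slotting in machine parts (13 m³) lifts the total to 18934 at 61 m³.
The spare 4 m³ is too small for any remaining shipment, and no exchange beats 18934.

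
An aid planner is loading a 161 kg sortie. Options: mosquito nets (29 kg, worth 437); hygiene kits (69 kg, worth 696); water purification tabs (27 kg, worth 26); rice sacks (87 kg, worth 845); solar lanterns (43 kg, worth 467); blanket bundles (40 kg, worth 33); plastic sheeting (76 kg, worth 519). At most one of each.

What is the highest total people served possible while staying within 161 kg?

1749

By people served per kg: mosquito nets 15.07, solar lanterns 10.86, hygiene kits 10.09 lead.
Filling by ratio: mosquito nets + hygiene kits + solar lanterns for 1600, with 20 kg left unused.
Replace hygiene kits with rice sacks: the trade gains 149 net, giving 1749 at 159 kg.
Nothing else within 161 kg beats 1749.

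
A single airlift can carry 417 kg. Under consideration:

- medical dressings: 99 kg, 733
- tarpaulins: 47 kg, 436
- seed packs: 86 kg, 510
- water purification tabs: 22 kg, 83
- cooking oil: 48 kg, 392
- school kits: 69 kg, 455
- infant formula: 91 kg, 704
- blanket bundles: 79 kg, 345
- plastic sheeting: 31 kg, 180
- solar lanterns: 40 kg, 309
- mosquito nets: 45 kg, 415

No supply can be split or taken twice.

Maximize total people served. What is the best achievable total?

3190

Greedy by ratio would take medical dressings + tarpaulins + cooking oil + infant formula + plastic sheeting + solar lanterns + mosquito nets: 401 kg used, total 3169.
The 71 kg tied up in plastic sheeting and solar lanterns is better spent on seed packs — total rises to 3190 (416 kg).
Runner-up medical dressings + tarpaulins + cooking oil + infant formula + plastic sheeting + solar lanterns + mosquito nets tops out at 3169.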